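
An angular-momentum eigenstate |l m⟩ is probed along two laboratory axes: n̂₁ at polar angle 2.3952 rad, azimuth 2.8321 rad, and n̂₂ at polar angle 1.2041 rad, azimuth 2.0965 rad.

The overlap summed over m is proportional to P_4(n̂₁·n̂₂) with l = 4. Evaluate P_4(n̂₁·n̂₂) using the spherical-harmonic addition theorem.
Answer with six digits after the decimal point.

0.222709

Term-by-term m-sum for l=4 (normalisation 4π/9 = 1.396263):
  term(m=-4) = -0.03099 + 0.00626j   from Y*(Ω₁)=0.03073 - 0.08890j, Y(Ω₂)=-0.17048 - 0.28962j
  term(m=-3) = 0.06238 - 0.08448j   from Y*(Ω₁)=0.17232 - 0.23033j, Y(Ω₂)=0.36507 - 0.00231j
  term(m=-2) = -0.00124 - 0.01243j   from Y*(Ω₁)=0.34829 - 0.24812j, Y(Ω₂)=0.01450 - 0.02535j
  term(m=-1) = 0.04493 + 0.04067j   from Y*(Ω₁)=0.17358 - 0.05550j, Y(Ω₂)=0.16688 + 0.28764j
  term(m=+0) = 0.00934 + 0.00000j   from Y*(Ω₁)=-0.31757 + 0.00000j, Y(Ω₂)=-0.02941 + 0.00000j
  term(m=+1) = 0.04493 - 0.04067j   from Y*(Ω₁)=-0.17358 - 0.05550j, Y(Ω₂)=-0.16688 + 0.28764j
  term(m=+2) = -0.00124 + 0.01243j   from Y*(Ω₁)=0.34829 + 0.24812j, Y(Ω₂)=0.01450 + 0.02535j
  term(m=+3) = 0.06238 + 0.08448j   from Y*(Ω₁)=-0.17232 - 0.23033j, Y(Ω₂)=-0.36507 - 0.00231j
  term(m=+4) = -0.03099 - 0.00626j   from Y*(Ω₁)=0.03073 + 0.08890j, Y(Ω₂)=-0.17048 + 0.28962j
Σ over m = 0.15950 - 0.00000j; ×(4π/9) → 0.22271 - 0.00000j. Real part: 0.222709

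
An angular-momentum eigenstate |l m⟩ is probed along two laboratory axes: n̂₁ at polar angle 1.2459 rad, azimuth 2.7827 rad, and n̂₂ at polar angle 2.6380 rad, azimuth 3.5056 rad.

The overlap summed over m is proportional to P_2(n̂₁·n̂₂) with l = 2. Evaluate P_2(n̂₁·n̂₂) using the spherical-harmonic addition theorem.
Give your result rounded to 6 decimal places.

Term-by-term m-sum for l=2 (normalisation 4π/5 = 2.513274):
  m=-2: Y*=0.26132 - 0.22817j  Y=0.06715 - 0.05986j  product 0.00389 - 0.03096j
  m=-1: Y*=-0.21881 + 0.08209j  Y=0.30513 - 0.11625j  product -0.05723 + 0.05048j
  m=+0: Y*=-0.21898 + 0.00000j  Y=0.41044 + 0.00000j  product -0.08988 + 0.00000j
  m=+1: Y*=0.21881 + 0.08209j  Y=-0.30513 - 0.11625j  product -0.05723 - 0.05048j
  m=+2: Y*=0.26132 + 0.22817j  Y=0.06715 + 0.05986j  product 0.00389 + 0.03096j
Total Σ_m = -0.19655 + 0.00000j. Multiply by 2.513274: -0.49398 + 0.00000j. P_2(cos γ) = -0.493977

-0.493977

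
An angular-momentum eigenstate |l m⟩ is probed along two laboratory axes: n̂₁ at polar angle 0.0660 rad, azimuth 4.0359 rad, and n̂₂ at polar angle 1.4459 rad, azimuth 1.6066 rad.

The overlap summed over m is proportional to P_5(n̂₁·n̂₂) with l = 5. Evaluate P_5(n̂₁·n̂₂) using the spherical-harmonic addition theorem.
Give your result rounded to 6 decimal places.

0.136559

Expand P_5 via completeness: Σ_{m} conj(Y_{5,m}) at Ω₁ times Y_{5,m} at Ω₂ —
  m=-5: (0.000000, 0.000001) × (-0.079476, -0.439202) = (0.000000, -0.000000)  (running Σ = (0.000000, -0.000000))
  m=-4: (-0.000025, -0.000012) × (0.175391, -0.025292) = (-0.000005, -0.000001)  (running Σ = (-0.000004, -0.000002))
  m=-3: (0.000708, -0.000350) × (-0.031167, -0.289052) = (-0.000123, -0.000194)  (running Σ = (-0.000128, -0.000195))
  m=-2: (-0.003158, 0.014270) × (0.197661, -0.014178) = (-0.000422, 0.002865)  (running Σ = (-0.000550, 0.002670))
  m=-1: (-0.104190, -0.129772) × (-0.008962, -0.250193) = (-0.031534, 0.027231)  (running Σ = (-0.032084, 0.029901))
  m=0: (0.905280, -0.000000) × (0.202926, 0.000000) = (0.183705, 0.000000)  (running Σ = (0.151621, 0.029901))
  m=1: (0.104190, -0.129772) × (0.008962, -0.250193) = (-0.031534, -0.027231)  (running Σ = (0.120087, 0.002670))
  m=2: (-0.003158, -0.014270) × (0.197661, 0.014178) = (-0.000422, -0.002865)  (running Σ = (0.119665, -0.000195))
  m=3: (-0.000708, -0.000350) × (0.031167, -0.289052) = (-0.000123, 0.000194)  (running Σ = (0.119542, -0.000002))
  m=4: (-0.000025, 0.000012) × (0.175391, 0.025292) = (-0.000005, 0.000001)  (running Σ = (0.119537, -0.000000))
  m=5: (-0.000000, 0.000001) × (0.079476, -0.439202) = (0.000000, 0.000000)  (running Σ = (0.119537, -0.000000))
Σ over m = (0.119537, -0.000000); ×(4π/11) → (0.136559, -0.000000). Real part: 0.136559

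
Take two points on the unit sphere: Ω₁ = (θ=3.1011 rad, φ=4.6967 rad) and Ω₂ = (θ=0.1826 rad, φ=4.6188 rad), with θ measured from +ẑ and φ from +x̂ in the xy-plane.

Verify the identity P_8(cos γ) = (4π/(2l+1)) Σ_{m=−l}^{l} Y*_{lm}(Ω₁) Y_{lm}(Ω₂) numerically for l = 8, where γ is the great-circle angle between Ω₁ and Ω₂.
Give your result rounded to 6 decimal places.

0.285018

Addition theorem: P_8(cos γ) = (4π/17) Σ_m Y*_{lm}(Ω₁) Y_{lm}(Ω₂), m = −8…8:
  [-8]  conj(Y_{8,-8})(Ω₁) = +0.000000-0.000000i ; Y_{8,-8}(Ω₂) = +0.000000+0.000000i ; Δ = +0.000000+0.000000i
  [-7]  conj(Y_{8,-7})(Ω₁) = -0.000000-0.000000i ; Y_{8,-7}(Ω₂) = +0.000008-0.000010i ; Δ = -0.000000-0.000000i
  [-6]  conj(Y_{8,-6})(Ω₁) = -0.000000+0.000000i ; Y_{8,-6}(Ω₂) = -0.000154-0.000097i ; Δ = +0.000000+0.000000i
  [-5]  conj(Y_{8,-5})(Ω₁) = +0.000000+0.000001i ; Y_{8,-5}(Ω₂) = -0.000819+0.001621i ; Δ = -0.000000-0.000000i
  [-4]  conj(Y_{8,-4})(Ω₁) = +0.000036-0.000002i ; Y_{8,-4}(Ω₂) = +0.012544+0.004928i ; Δ = +0.000000+0.000000i
  [-3]  conj(Y_{8,-3})(Ω₁) = -0.000043-0.000920i ; Y_{8,-3}(Ω₂) = +0.020418-0.070803i ; Δ = -0.000066-0.000016i
  [-2]  conj(Y_{8,-2})(Ω₁) = -0.016754+0.000526i ; Y_{8,-2}(Ω₂) = -0.276947-0.052452i ; Δ = +0.004668+0.000733i
  [-1]  conj(Y_{8,-1})(Ω₁) = +0.003089+0.196885i ; Y_{8,-1}(Ω₂) = -0.061514+0.655354i ; Δ = -0.129219-0.010087i
  [+0]  conj(Y_{8,0})(Ω₁) = +1.129029-0.000000i ; Y_{8,0}(Ω₂) = +0.562264+0.000000i ; Δ = +0.634812+0.000000i
  [+1]  conj(Y_{8,1})(Ω₁) = -0.003089+0.196885i ; Y_{8,1}(Ω₂) = +0.061514+0.655354i ; Δ = -0.129219+0.010087i
  [+2]  conj(Y_{8,2})(Ω₁) = -0.016754-0.000526i ; Y_{8,2}(Ω₂) = -0.276947+0.052452i ; Δ = +0.004668-0.000733i
  [+3]  conj(Y_{8,3})(Ω₁) = +0.000043-0.000920i ; Y_{8,3}(Ω₂) = -0.020418-0.070803i ; Δ = -0.000066+0.000016i
  [+4]  conj(Y_{8,4})(Ω₁) = +0.000036+0.000002i ; Y_{8,4}(Ω₂) = +0.012544-0.004928i ; Δ = +0.000000-0.000000i
  [+5]  conj(Y_{8,5})(Ω₁) = -0.000000+0.000001i ; Y_{8,5}(Ω₂) = +0.000819+0.001621i ; Δ = -0.000000+0.000000i
  [+6]  conj(Y_{8,6})(Ω₁) = -0.000000-0.000000i ; Y_{8,6}(Ω₂) = -0.000154+0.000097i ; Δ = +0.000000-0.000000i
  [+7]  conj(Y_{8,7})(Ω₁) = +0.000000-0.000000i ; Y_{8,7}(Ω₂) = -0.000008-0.000010i ; Δ = -0.000000+0.000000i
  [+8]  conj(Y_{8,8})(Ω₁) = +0.000000+0.000000i ; Y_{8,8}(Ω₂) = +0.000000-0.000000i ; Δ = +0.000000-0.000000i
Accumulated sum +0.385577-0.000000i; after 4π/(2l+1) scaling, +0.285018-0.000000i ⇒ P_8 = 0.285018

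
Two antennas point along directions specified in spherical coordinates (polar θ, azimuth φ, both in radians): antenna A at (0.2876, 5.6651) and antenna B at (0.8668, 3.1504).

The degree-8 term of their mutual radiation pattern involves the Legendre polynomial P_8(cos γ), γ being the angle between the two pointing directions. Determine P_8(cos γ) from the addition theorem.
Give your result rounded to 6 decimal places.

Expand P_8 via completeness: Σ_{m} conj(Y_{8,m}) at Ω₁ times Y_{8,m} at Ω₂ —
  term(m=-8) = 0.00000 + 0.00000j   from Y*(Ω₁)=0.00000 + 0.00002j, Y(Ω₂)=0.05860 - 0.00414j
  term(m=-7) = 0.00002 - 0.00006j   from Y*(Ω₁)=-0.00011 + 0.00027j, Y(Ω₂)=-0.19917 + 0.01229j
  term(m=-6) = -0.00080 + 0.00057j   from Y*(Ω₁)=-0.00212 + 0.00135j, Y(Ω₂)=0.38965 - 0.02061j
  term(m=-5) = 0.00687 + 0.00005j   from Y*(Ω₁)=-0.01543 - 0.00079j, Y(Ω₂)=-0.44443 + 0.01958j
  term(m=-4) = -0.00979 - 0.00720j   from Y*(Ω₁)=-0.05505 - 0.04355j, Y(Ω₂)=0.17306 - 0.00610j
  term(m=-3) = -0.01845 - 0.05762j   from Y*(Ω₁)=-0.06452 - 0.22149j, Y(Ω₂)=0.26218 - 0.00693j
  term(m=-2) = -0.05230 + 0.15943j   from Y*(Ω₁)=0.16719 - 0.48084j, Y(Ω₂)=-0.32954 + 0.00581j
  term(m=-1) = -0.05861 + 0.04246j   from Y*(Ω₁)=0.48801 - 0.34698j, Y(Ω₂)=-0.12086 + 0.00106j
  term(m=+0) = -0.00867 + 0.00000j   from Y*(Ω₁)=-0.02482 + 0.00000j, Y(Ω₂)=0.34918 + 0.00000j
  term(m=+1) = -0.05861 - 0.04246j   from Y*(Ω₁)=-0.48801 - 0.34698j, Y(Ω₂)=0.12086 + 0.00106j
  term(m=+2) = -0.05230 - 0.15943j   from Y*(Ω₁)=0.16719 + 0.48084j, Y(Ω₂)=-0.32954 - 0.00581j
  term(m=+3) = -0.01845 + 0.05762j   from Y*(Ω₁)=0.06452 - 0.22149j, Y(Ω₂)=-0.26218 - 0.00693j
  term(m=+4) = -0.00979 + 0.00720j   from Y*(Ω₁)=-0.05505 + 0.04355j, Y(Ω₂)=0.17306 + 0.00610j
  term(m=+5) = 0.00687 - 0.00005j   from Y*(Ω₁)=0.01543 - 0.00079j, Y(Ω₂)=0.44443 + 0.01958j
  term(m=+6) = -0.00080 - 0.00057j   from Y*(Ω₁)=-0.00212 - 0.00135j, Y(Ω₂)=0.38965 + 0.02061j
  term(m=+7) = 0.00002 + 0.00006j   from Y*(Ω₁)=0.00011 + 0.00027j, Y(Ω₂)=0.19917 + 0.01229j
  term(m=+8) = 0.00000 - 0.00000j   from Y*(Ω₁)=0.00000 - 0.00002j, Y(Ω₂)=0.05860 + 0.00414j
Total Σ_m = -0.27480 - 0.00000j. Multiply by 0.739198: -0.20313 - 0.00000j. P_8(cos γ) = -0.203129

-0.203129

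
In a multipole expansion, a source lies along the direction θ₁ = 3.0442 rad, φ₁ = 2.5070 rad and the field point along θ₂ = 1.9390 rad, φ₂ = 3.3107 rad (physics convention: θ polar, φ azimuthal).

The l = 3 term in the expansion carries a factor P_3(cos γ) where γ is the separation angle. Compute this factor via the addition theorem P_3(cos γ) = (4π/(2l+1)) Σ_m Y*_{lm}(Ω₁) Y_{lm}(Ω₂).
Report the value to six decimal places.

Expand P_3 via completeness: Σ_{m} conj(Y_{3,m}) at Ω₁ times Y_{3,m} at Ω₂ —
  m=-3: +0.000125+0.000363i × -0.296152+0.164616i = -0.000097-0.000087i  (running Σ = -0.000097-0.000087i)
  m=-2: -0.002857+0.009183i × -0.302056+0.106242i = -0.000113-0.003077i  (running Σ = -0.000210-0.003164i)
  m=-1: -0.100033+0.073642i × +0.104685-0.017874i = -0.009156+0.009497i  (running Σ = -0.009365+0.006333i)
  m=0: -0.725257-0.000000i × +0.315952+0.000000i = -0.229147-0.000000i  (running Σ = -0.238512+0.006333i)
  m=1: +0.100033+0.073642i × -0.104685-0.017874i = -0.009156-0.009497i  (running Σ = -0.247667-0.003164i)
  m=2: -0.002857-0.009183i × -0.302056-0.106242i = -0.000113+0.003077i  (running Σ = -0.247780-0.000087i)
  m=3: -0.000125+0.000363i × +0.296152+0.164616i = -0.000097+0.000087i  (running Σ = -0.247877+0.000000i)
Total Σ_m = -0.247877+0.000000i. Multiply by 1.795196: -0.444988+0.000000i. P_3(cos γ) = -0.444988

-0.444988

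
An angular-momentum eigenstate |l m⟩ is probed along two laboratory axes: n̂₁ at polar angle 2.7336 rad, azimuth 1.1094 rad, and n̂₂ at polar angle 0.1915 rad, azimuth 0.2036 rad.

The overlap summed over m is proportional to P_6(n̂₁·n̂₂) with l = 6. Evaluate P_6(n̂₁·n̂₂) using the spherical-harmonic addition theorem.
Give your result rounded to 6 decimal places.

Summing Y*_{l m}(θ₁,φ₁)·Y_{l m}(θ₂,φ₂) over m ∈ [−6, 6]; prefactor 4π/(2·6+1) = 0.966644:
  [-6]  conj(Y_{6,-6})(Ω₁) = (0.001755, 0.000687) ; Y_{6,-6}(Ω₂) = (0.000008, -0.000022) ; Δ = (0.000000, -0.000000)
  [-5]  conj(Y_{6,-5})(Ω₁) = (-0.011193, 0.010142) ; Y_{6,-5}(Ω₂) = (0.000215, -0.000349) ; Δ = (0.000001, 0.000006)
  [-4]  conj(Y_{6,-4})(Ω₁) = (-0.019837, -0.070365) ; Y_{6,-4}(Ω₂) = (0.003085, -0.003270) ; Δ = (-0.000291, -0.000152)
  [-3]  conj(Y_{6,-3})(Ω₁) = (0.230038, 0.043432) ; Y_{6,-3}(Ω₂) = (0.027457, -0.019223) ; Δ = (0.007151, -0.003229)
  [-2]  conj(Y_{6,-2})(Ω₁) = (-0.286622, 0.378599) ; Y_{6,-2}(Ω₂) = (0.154974, -0.066841) ; Δ = (-0.019113, 0.077831)
  [-1]  conj(Y_{6,-1})(Ω₁) = (-0.210451, -0.423282) ; Y_{6,-1}(Ω₂) = (0.508056, -0.104894) ; Δ = (-0.151321, -0.192976)
  [+0]  conj(Y_{6,0})(Ω₁) = (-0.125915, -0.000000) ; Y_{6,0}(Ω₂) = (0.661062, 0.000000) ; Δ = (-0.083238, -0.000000)
  [+1]  conj(Y_{6,1})(Ω₁) = (0.210451, -0.423282) ; Y_{6,1}(Ω₂) = (-0.508056, -0.104894) ; Δ = (-0.151321, 0.192976)
  [+2]  conj(Y_{6,2})(Ω₁) = (-0.286622, -0.378599) ; Y_{6,2}(Ω₂) = (0.154974, 0.066841) ; Δ = (-0.019113, -0.077831)
  [+3]  conj(Y_{6,3})(Ω₁) = (-0.230038, 0.043432) ; Y_{6,3}(Ω₂) = (-0.027457, -0.019223) ; Δ = (0.007151, 0.003229)
  [+4]  conj(Y_{6,4})(Ω₁) = (-0.019837, 0.070365) ; Y_{6,4}(Ω₂) = (0.003085, 0.003270) ; Δ = (-0.000291, 0.000152)
  [+5]  conj(Y_{6,5})(Ω₁) = (0.011193, 0.010142) ; Y_{6,5}(Ω₂) = (-0.000215, -0.000349) ; Δ = (0.000001, -0.000006)
  [+6]  conj(Y_{6,6})(Ω₁) = (0.001755, -0.000687) ; Y_{6,6}(Ω₂) = (0.000008, 0.000022) ; Δ = (0.000000, 0.000000)
Σ over m = (-0.410383, -0.000000); ×(4π/13) → (-0.396694, -0.000000). Real part: -0.396694

-0.396694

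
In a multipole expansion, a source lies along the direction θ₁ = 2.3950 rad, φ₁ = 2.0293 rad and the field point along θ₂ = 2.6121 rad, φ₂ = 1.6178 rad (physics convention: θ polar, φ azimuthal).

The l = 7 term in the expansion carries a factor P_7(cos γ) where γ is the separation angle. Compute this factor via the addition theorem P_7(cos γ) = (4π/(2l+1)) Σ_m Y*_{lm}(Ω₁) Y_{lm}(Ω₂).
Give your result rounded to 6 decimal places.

Term-by-term m-sum for l=7 (normalisation 4π/15 = 0.837758):
  [-7]  conj(Y_{7,-7})(Ω₁) = -0.002262+0.033245i ; Y_{7,-7}(Ω₂) = +0.001355+0.003969i ; Δ = -0.000135+0.000036i
  [-6]  conj(Y_{7,-6})(Ω₁) = -0.124603+0.051302i ; Y_{7,-6}(Ω₂) = +0.025754-0.007462i ; Δ = -0.002826+0.002251i
  [-5]  conj(Y_{7,-5})(Ω₁) = -0.238930-0.210287i ; Y_{7,-5}(Ω₂) = -0.024391-0.101867i ; Δ = -0.015593+0.029468i
  [-4]  conj(Y_{7,-4})(Ω₁) = +0.119381-0.443019i ; Y_{7,-4}(Ω₂) = -0.270661+0.051496i ; Δ = -0.009498+0.126056i
  [-3]  conj(Y_{7,-3})(Ω₁) = +0.304265-0.060186i ; Y_{7,-3}(Ω₂) = +0.066482+0.468338i ; Δ = +0.048415+0.138498i
  [-2]  conj(Y_{7,-2})(Ω₁) = -0.088780-0.115870i ; Y_{7,-2}(Ω₂) = +0.425502-0.040119i ; Δ = -0.042425-0.045741i
  [-1]  conj(Y_{7,-1})(Ω₁) = +0.170106-0.344633i ; Y_{7,-1}(Ω₂) = +0.002709+0.057595i ; Δ = +0.020310+0.008864i
  [+0]  conj(Y_{7,0})(Ω₁) = -0.032327-0.000000i ; Y_{7,0}(Ω₂) = +0.446019+0.000000i ; Δ = -0.014419-0.000000i
  [+1]  conj(Y_{7,1})(Ω₁) = -0.170106-0.344633i ; Y_{7,1}(Ω₂) = -0.002709+0.057595i ; Δ = +0.020310-0.008864i
  [+2]  conj(Y_{7,2})(Ω₁) = -0.088780+0.115870i ; Y_{7,2}(Ω₂) = +0.425502+0.040119i ; Δ = -0.042425+0.045741i
  [+3]  conj(Y_{7,3})(Ω₁) = -0.304265-0.060186i ; Y_{7,3}(Ω₂) = -0.066482+0.468338i ; Δ = +0.048415-0.138498i
  [+4]  conj(Y_{7,4})(Ω₁) = +0.119381+0.443019i ; Y_{7,4}(Ω₂) = -0.270661-0.051496i ; Δ = -0.009498-0.126056i
  [+5]  conj(Y_{7,5})(Ω₁) = +0.238930-0.210287i ; Y_{7,5}(Ω₂) = +0.024391-0.101867i ; Δ = -0.015593-0.029468i
  [+6]  conj(Y_{7,6})(Ω₁) = -0.124603-0.051302i ; Y_{7,6}(Ω₂) = +0.025754+0.007462i ; Δ = -0.002826-0.002251i
  [+7]  conj(Y_{7,7})(Ω₁) = +0.002262+0.033245i ; Y_{7,7}(Ω₂) = -0.001355+0.003969i ; Δ = -0.000135-0.000036i
Accumulated sum -0.017922-0.000000i; after 4π/(2l+1) scaling, -0.015014-0.000000i ⇒ P_7 = -0.015014

-0.015014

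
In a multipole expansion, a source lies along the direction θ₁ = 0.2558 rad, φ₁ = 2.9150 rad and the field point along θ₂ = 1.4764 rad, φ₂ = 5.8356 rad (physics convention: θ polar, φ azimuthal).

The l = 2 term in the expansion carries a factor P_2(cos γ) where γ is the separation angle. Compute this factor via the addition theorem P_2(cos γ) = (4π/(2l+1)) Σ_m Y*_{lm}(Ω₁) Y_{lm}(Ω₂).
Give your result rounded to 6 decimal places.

Summing Y*_{l m}(θ₁,φ₁)·Y_{l m}(θ₂,φ₂) over m ∈ [−2, 2]; prefactor 4π/(2·2+1) = 2.513274:
  term(m=-2) = (0.008557, 0.004049)   from Y*(Ω₁)=(0.022233, -0.010827), Y(Ω₂)=(0.239424, 0.298738)
  term(m=-1) = (-0.013376, -0.003005)   from Y*(Ω₁)=(-0.184275, 0.042485), Y(Ω₂)=(0.065352, 0.031374)
  term(m=+0) = (-0.175046, 0.000000)   from Y*(Ω₁)=(0.570210, -0.000000), Y(Ω₂)=(-0.306986, 0.000000)
  term(m=+1) = (-0.013376, 0.003005)   from Y*(Ω₁)=(0.184275, 0.042485), Y(Ω₂)=(-0.065352, 0.031374)
  term(m=+2) = (0.008557, -0.004049)   from Y*(Ω₁)=(0.022233, 0.010827), Y(Ω₂)=(0.239424, -0.298738)
Accumulated sum (-0.184683, 0.000000); after 4π/(2l+1) scaling, (-0.464159, 0.000000) ⇒ P_2 = -0.464159

-0.464159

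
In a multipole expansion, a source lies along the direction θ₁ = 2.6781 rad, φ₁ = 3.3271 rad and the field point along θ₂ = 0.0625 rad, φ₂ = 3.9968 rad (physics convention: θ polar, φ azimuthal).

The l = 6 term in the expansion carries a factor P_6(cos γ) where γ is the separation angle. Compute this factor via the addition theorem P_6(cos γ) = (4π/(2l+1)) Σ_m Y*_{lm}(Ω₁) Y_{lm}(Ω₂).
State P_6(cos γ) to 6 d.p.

-0.361410

Term-by-term m-sum for l=6 (normalisation 4π/13 = 0.966644):
  m=-6: Y*=0.00170 + 0.00346j  Y=0.00000 + 0.00000j  product -0.00000 + 0.00000j
  m=-5: Y*=0.01604 + 0.02139j  Y=0.00000 - 0.00000j  product 0.00000 - 0.00000j
  m=-4: Y*=0.08196 + 0.07515j  Y=-0.00005 + 0.00001j  product -0.00001 - 0.00000j
  m=-3: Y*=0.25648 + 0.15956j  Y=0.00106 + 0.00069j  product 0.00016 + 0.00034j
  m=-2: Y*=0.46863 + 0.18231j  Y=-0.00280 - 0.01990j  product 0.00232 - 0.00983j
  m=-1: Y*=0.34374 + 0.06451j  Y=-0.13243 + 0.15234j  product -0.05535 + 0.04382j
  m=+0: Y*=-0.27478 + 0.00000j  Y=0.97581 + 0.00000j  product -0.26813 + 0.00000j
  m=+1: Y*=-0.34374 + 0.06451j  Y=0.13243 + 0.15234j  product -0.05535 - 0.04382j
  m=+2: Y*=0.46863 - 0.18231j  Y=-0.00280 + 0.01990j  product 0.00232 + 0.00983j
  m=+3: Y*=-0.25648 + 0.15956j  Y=-0.00106 + 0.00069j  product 0.00016 - 0.00034j
  m=+4: Y*=0.08196 - 0.07515j  Y=-0.00005 - 0.00001j  product -0.00001 + 0.00000j
  m=+5: Y*=-0.01604 + 0.02139j  Y=-0.00000 - 0.00000j  product 0.00000 + 0.00000j
  m=+6: Y*=0.00170 - 0.00346j  Y=0.00000 - 0.00000j  product -0.00000 - 0.00000j
Accumulated sum -0.37388 + 0.00000j; after 4π/(2l+1) scaling, -0.36141 + 0.00000j ⇒ P_6 = -0.361410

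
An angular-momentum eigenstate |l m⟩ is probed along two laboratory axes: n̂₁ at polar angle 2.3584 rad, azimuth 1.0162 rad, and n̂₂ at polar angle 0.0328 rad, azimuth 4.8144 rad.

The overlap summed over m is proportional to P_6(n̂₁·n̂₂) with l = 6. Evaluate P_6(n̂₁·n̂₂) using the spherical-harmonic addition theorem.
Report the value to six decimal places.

Summing Y*_{l m}(θ₁,φ₁)·Y_{l m}(θ₂,φ₂) over m ∈ [−6, 6]; prefactor 4π/(2·6+1) = 0.966644:
  m=-6: Y*=(0.058562, -0.011019)  Y=(-0.000000, 0.000000)  product (-0.000000, 0.000000)
  m=-5: Y*=(-0.074708, 0.193411)  Y=(0.000000, 0.000000)  product (-0.000000, 0.000000)
  m=-4: Y*=(-0.241300, -0.319009)  Y=(0.000004, -0.000002)  product (-0.000001, -0.000001)
  m=-3: Y*=(0.407484, -0.038003)  Y=(-0.000055, -0.000175)  product (-0.000029, -0.000069)
  m=-2: Y*=(-0.020453, 0.041116)  Y=(-0.005470, 0.001132)  product (0.000065, -0.000248)
  m=-1: Y*=(0.189091, 0.305258)  Y=(0.010947, 0.106944)  product (-0.030575, 0.023564)
  m=+0: Y*=(-0.156119, -0.000000)  Y=(1.005650, 0.000000)  product (-0.157001, -0.000000)
  m=+1: Y*=(-0.189091, 0.305258)  Y=(-0.010947, 0.106944)  product (-0.030575, -0.023564)
  m=+2: Y*=(-0.020453, -0.041116)  Y=(-0.005470, -0.001132)  product (0.000065, 0.000248)
  m=+3: Y*=(-0.407484, -0.038003)  Y=(0.000055, -0.000175)  product (-0.000029, 0.000069)
  m=+4: Y*=(-0.241300, 0.319009)  Y=(0.000004, 0.000002)  product (-0.000001, 0.000001)
  m=+5: Y*=(0.074708, 0.193411)  Y=(-0.000000, 0.000000)  product (-0.000000, -0.000000)
  m=+6: Y*=(0.058562, 0.011019)  Y=(-0.000000, -0.000000)  product (-0.000000, -0.000000)
Accumulated sum (-0.218083, -0.000000); after 4π/(2l+1) scaling, (-0.210808, -0.000000) ⇒ P_6 = -0.210808

-0.210808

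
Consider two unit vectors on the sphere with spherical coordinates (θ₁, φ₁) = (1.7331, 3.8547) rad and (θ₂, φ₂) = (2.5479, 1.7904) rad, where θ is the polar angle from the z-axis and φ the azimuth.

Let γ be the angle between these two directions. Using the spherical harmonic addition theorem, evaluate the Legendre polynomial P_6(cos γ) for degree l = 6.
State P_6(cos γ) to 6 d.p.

-0.210831

Term-by-term m-sum for l=6 (normalisation 4π/13 = 0.966644):
  [-6]  conj(Y_{6,-6})(Ω₁) = -0.18753 - 0.40490j ; Y_{6,-6}(Ω₂) = -0.00371 + 0.01434j ; Δ = 0.00650 - 0.00119j
  [-5]  conj(Y_{6,-5})(Ω₁) = -0.23070 - 0.10412j ; Y_{6,-5}(Ω₂) = 0.06766 + 0.03461j ; Δ = -0.01201 - 0.01503j
  [-4]  conj(Y_{6,-4})(Ω₁) = 0.23118 - 0.06878j ; Y_{6,-4}(Ω₂) = 0.14628 - 0.17638j ; Δ = 0.02169 - 0.05084j
  [-3]  conj(Y_{6,-3})(Ω₁) = 0.14775 - 0.23126j ; Y_{6,-3}(Ω₂) = -0.26373 - 0.34065j ; Δ = -0.11775 + 0.01066j
  [-2]  conj(Y_{6,-2})(Ω₁) = 0.02525 + 0.17341j ; Y_{6,-2}(Ω₂) = -0.38841 + 0.18248j ; Δ = -0.04145 - 0.06275j
  [-1]  conj(Y_{6,-1})(Ω₁) = 0.21064 + 0.18219j ; Y_{6,-1}(Ω₂) = -0.00143 - 0.00641j ; Δ = 0.00087 - 0.00161j
  [+0]  conj(Y_{6,0})(Ω₁) = -0.15695 + 0.00000j ; Y_{6,0}(Ω₂) = -0.42179 + 0.00000j ; Δ = 0.06620 + 0.00000j
  [+1]  conj(Y_{6,1})(Ω₁) = -0.21064 + 0.18219j ; Y_{6,1}(Ω₂) = 0.00143 - 0.00641j ; Δ = 0.00087 + 0.00161j
  [+2]  conj(Y_{6,2})(Ω₁) = 0.02525 - 0.17341j ; Y_{6,2}(Ω₂) = -0.38841 - 0.18248j ; Δ = -0.04145 + 0.06275j
  [+3]  conj(Y_{6,3})(Ω₁) = -0.14775 - 0.23126j ; Y_{6,3}(Ω₂) = 0.26373 - 0.34065j ; Δ = -0.11775 - 0.01066j
  [+4]  conj(Y_{6,4})(Ω₁) = 0.23118 + 0.06878j ; Y_{6,4}(Ω₂) = 0.14628 + 0.17638j ; Δ = 0.02169 + 0.05084j
  [+5]  conj(Y_{6,5})(Ω₁) = 0.23070 - 0.10412j ; Y_{6,5}(Ω₂) = -0.06766 + 0.03461j ; Δ = -0.01201 + 0.01503j
  [+6]  conj(Y_{6,6})(Ω₁) = -0.18753 + 0.40490j ; Y_{6,6}(Ω₂) = -0.00371 - 0.01434j ; Δ = 0.00650 + 0.00119j
Accumulated sum -0.21811 - 0.00000j; after 4π/(2l+1) scaling, -0.21083 - 0.00000j ⇒ P_6 = -0.210831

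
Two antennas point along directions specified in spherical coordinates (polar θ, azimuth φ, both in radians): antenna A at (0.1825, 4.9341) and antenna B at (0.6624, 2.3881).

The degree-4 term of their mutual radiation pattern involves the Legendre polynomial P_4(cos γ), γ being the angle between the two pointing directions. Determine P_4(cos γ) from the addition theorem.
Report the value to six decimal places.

Summing Y*_{l m}(θ₁,φ₁)·Y_{l m}(θ₂,φ₂) over m ∈ [−4, 4]; prefactor 4π/(2·4+1) = 1.396263:
  m=-4: Y*=(0.000303, 0.000372)  Y=(-0.062796, 0.008058)  product (-0.000022, -0.000021)
  m=-3: Y*=(-0.004541, 0.005790)  Y=(0.146086, -0.177116)  product (0.000362, 0.001650)
  m=-2: Y*=(-0.057423, -0.027274)  Y=(0.027048, 0.423306)  product (0.009992, -0.025045)
  m=-1: Y*=(0.069987, -0.310478)  Y=(-0.226270, -0.212273)  product (-0.081742, 0.055396)
  m=+0: Y*=(0.710926, -0.000000)  Y=(-0.224507, 0.000000)  product (-0.159608, 0.000000)
  m=+1: Y*=(-0.069987, -0.310478)  Y=(0.226270, -0.212273)  product (-0.081742, -0.055396)
  m=+2: Y*=(-0.057423, 0.027274)  Y=(0.027048, -0.423306)  product (0.009992, 0.025045)
  m=+3: Y*=(0.004541, 0.005790)  Y=(-0.146086, -0.177116)  product (0.000362, -0.001650)
  m=+4: Y*=(0.000303, -0.000372)  Y=(-0.062796, -0.008058)  product (-0.000022, 0.000021)
Total Σ_m = (-0.302429, 0.000000). Multiply by 1.396263: (-0.422270, 0.000000). P_4(cos γ) = -0.422270

-0.422270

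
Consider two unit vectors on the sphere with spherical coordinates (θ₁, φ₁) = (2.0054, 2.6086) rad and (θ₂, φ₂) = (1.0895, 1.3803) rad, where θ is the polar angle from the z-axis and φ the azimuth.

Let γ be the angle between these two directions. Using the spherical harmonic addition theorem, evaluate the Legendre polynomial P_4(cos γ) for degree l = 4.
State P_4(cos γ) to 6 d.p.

0.353991

Term-by-term m-sum for l=4 (normalisation 4π/9 = 1.396263):
  m=-4: Y*=-0.15941 - 0.25359j  Y=0.19764 + 0.18860j  product 0.01632 - 0.08018j
  m=-3: Y*=-0.01108 - 0.39312j  Y=-0.21827 + 0.33942j  product 0.13585 + 0.08205j
  m=-2: Y*=0.03208 - 0.05805j  Y=-0.12202 - 0.04888j  product -0.00675 + 0.00552j
  m=-1: Y*=-0.27373 + 0.16148j  Y=-0.05513 + 0.28590j  product -0.03108 - 0.08716j
  m=+0: Y*=-0.12890 + 0.00000j  Y=-0.19271 + 0.00000j  product 0.02484 + 0.00000j
  m=+1: Y*=0.27373 + 0.16148j  Y=0.05513 + 0.28590j  product -0.03108 + 0.08716j
  m=+2: Y*=0.03208 + 0.05805j  Y=-0.12202 + 0.04888j  product -0.00675 - 0.00552j
  m=+3: Y*=0.01108 - 0.39312j  Y=0.21827 + 0.33942j  product 0.13585 - 0.08205j
  m=+4: Y*=-0.15941 + 0.25359j  Y=0.19764 - 0.18860j  product 0.01632 + 0.08018j
Total Σ_m = 0.25353 + 0.00000j. Multiply by 1.396263: 0.35399 + 0.00000j. P_4(cos γ) = 0.353991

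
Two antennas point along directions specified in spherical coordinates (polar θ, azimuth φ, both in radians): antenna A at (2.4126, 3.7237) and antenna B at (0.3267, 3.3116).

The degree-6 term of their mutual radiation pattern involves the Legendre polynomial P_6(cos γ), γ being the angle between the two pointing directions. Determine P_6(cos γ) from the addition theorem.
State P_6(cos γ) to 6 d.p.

0.316153

Expand P_6 via completeness: Σ_{m} conj(Y_{6,m}) at Ω₁ times Y_{6,m} at Ω₂ —
  m=-6: -0.03963 - 0.01451j × 0.00028 - 0.00045j = -0.00002 + 0.00001j  (running Σ = -0.00002 + 0.00001j)
  m=-5: -0.15934 + 0.03749j × -0.00356 + 0.00405j = 0.00042 - 0.00078j  (running Σ = 0.00040 - 0.00077j)
  m=-4: -0.24711 + 0.26123j × 0.02609 - 0.02110j = -0.00094 + 0.01203j  (running Σ = -0.00054 + 0.01126j)
  m=-3: -0.07821 + 0.44102j × -0.12220 + 0.06836j = -0.02059 - 0.05924j  (running Σ = -0.02113 - 0.04798j)
  m=-2: 0.06852 + 0.15913j × 0.36071 - 0.12760j = 0.04502 + 0.04866j  (running Σ = 0.02389 + 0.00068j)
  m=-1: -0.25245 - 0.16616j × -0.57293 + 0.09835j = 0.16098 + 0.07037j  (running Σ = 0.18487 + 0.07105j)
  m=0: -0.27351 + 0.00000j × 0.15605 + 0.00000j = -0.04268 + 0.00000j  (running Σ = 0.14219 + 0.07105j)
  m=1: 0.25245 - 0.16616j × 0.57293 + 0.09835j = 0.16098 - 0.07037j  (running Σ = 0.30317 + 0.00068j)
  m=2: 0.06852 - 0.15913j × 0.36071 + 0.12760j = 0.04502 - 0.04866j  (running Σ = 0.34819 - 0.04798j)
  m=3: 0.07821 + 0.44102j × 0.12220 + 0.06836j = -0.02059 + 0.05924j  (running Σ = 0.32760 + 0.01126j)
  m=4: -0.24711 - 0.26123j × 0.02609 + 0.02110j = -0.00094 - 0.01203j  (running Σ = 0.32666 - 0.00077j)
  m=5: 0.15934 + 0.03749j × 0.00356 + 0.00405j = 0.00042 + 0.00078j  (running Σ = 0.32708 + 0.00001j)
  m=6: -0.03963 + 0.01451j × 0.00028 + 0.00045j = -0.00002 - 0.00001j  (running Σ = 0.32706 + 0.00000j)
Σ over m = 0.32706 + 0.00000j; ×(4π/13) → 0.31615 + 0.00000j. Real part: 0.316153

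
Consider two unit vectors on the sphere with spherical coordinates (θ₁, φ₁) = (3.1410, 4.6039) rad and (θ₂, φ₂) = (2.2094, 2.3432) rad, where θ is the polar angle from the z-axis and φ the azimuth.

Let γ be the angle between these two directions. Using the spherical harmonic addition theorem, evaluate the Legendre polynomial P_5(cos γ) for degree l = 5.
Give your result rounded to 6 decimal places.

-0.142167

Summing Y*_{l m}(θ₁,φ₁)·Y_{l m}(θ₂,φ₂) over m ∈ [−5, 5]; prefactor 4π/(2·5+1) = 1.142397:
  term(m=-5) = (0.000000, -0.000000)   from Y*(Ω₁)=(-0.000000, -0.000000), Y(Ω₂)=(0.102183, 0.116405)
  term(m=-4) = (-0.000000, 0.000000)   from Y*(Ω₁)=(-0.000000, 0.000000), Y(Ω₂)=(0.363131, 0.018892)
  term(m=-3) = (0.000000, 0.000000)   from Y*(Ω₁)=(0.000000, 0.000000), Y(Ω₂)=(0.288926, -0.267234)
  term(m=-2) = (-0.000000, -0.000000)   from Y*(Ω₁)=(0.000001, -0.000000), Y(Ω₂)=(0.001116, -0.042915)
  term(m=-1) = (0.000329, -0.000399)   from Y*(Ω₁)=(-0.000164, -0.001510), Y(Ω₂)=(0.237466, 0.243719)
  term(m=+0) = (-0.125104, -0.000000)   from Y*(Ω₁)=(-0.935600, -0.000000), Y(Ω₂)=(0.133715, 0.000000)
  term(m=+1) = (0.000329, 0.000399)   from Y*(Ω₁)=(0.000164, -0.001510), Y(Ω₂)=(-0.237466, 0.243719)
  term(m=+2) = (-0.000000, 0.000000)   from Y*(Ω₁)=(0.000001, 0.000000), Y(Ω₂)=(0.001116, 0.042915)
  term(m=+3) = (0.000000, -0.000000)   from Y*(Ω₁)=(-0.000000, 0.000000), Y(Ω₂)=(-0.288926, -0.267234)
  term(m=+4) = (-0.000000, -0.000000)   from Y*(Ω₁)=(-0.000000, -0.000000), Y(Ω₂)=(0.363131, -0.018892)
  term(m=+5) = (0.000000, 0.000000)   from Y*(Ω₁)=(0.000000, -0.000000), Y(Ω₂)=(-0.102183, 0.116405)
Accumulated sum (-0.124446, 0.000000); after 4π/(2l+1) scaling, (-0.142167, 0.000000) ⇒ P_5 = -0.142167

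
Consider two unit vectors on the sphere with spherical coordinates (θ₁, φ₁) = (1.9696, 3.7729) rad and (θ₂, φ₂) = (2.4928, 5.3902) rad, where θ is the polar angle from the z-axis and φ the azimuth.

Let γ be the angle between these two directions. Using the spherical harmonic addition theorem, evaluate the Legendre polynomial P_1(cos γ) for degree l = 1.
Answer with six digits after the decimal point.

0.283531

Expand P_1 via completeness: Σ_{m} conj(Y_{1,m}) at Ω₁ times Y_{1,m} at Ω₂ —
  m=-1: Y*=(-0.257016, -0.187909)  Y=(0.130909, 0.162610)  product (-0.003090, -0.066392)
  m=+0: Y*=(-0.189732, -0.000000)  Y=(-0.389325, 0.000000)  product (0.073868, 0.000000)
  m=+1: Y*=(0.257016, -0.187909)  Y=(-0.130909, 0.162610)  product (-0.003090, 0.066392)
Σ over m = (0.067688, 0.000000); ×(4π/3) → (0.283531, 0.000000). Real part: 0.283531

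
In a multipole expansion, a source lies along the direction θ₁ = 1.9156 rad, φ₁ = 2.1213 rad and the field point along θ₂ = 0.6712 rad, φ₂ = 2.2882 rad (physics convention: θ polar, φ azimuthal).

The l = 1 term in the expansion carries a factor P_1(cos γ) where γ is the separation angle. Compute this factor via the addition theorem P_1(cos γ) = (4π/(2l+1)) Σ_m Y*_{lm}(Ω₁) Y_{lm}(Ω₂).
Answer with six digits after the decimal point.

Term-by-term m-sum for l=1 (normalisation 4π/3 = 4.188790):
  m=-1: (-0.170096, 0.277120) × (-0.141263, -0.161909) = (0.068897, -0.011607)  (running Σ = (0.068897, -0.011607))
  m=0: (-0.165153, -0.000000) × (0.382613, 0.000000) = (-0.063190, -0.000000)  (running Σ = (0.005707, -0.011607))
  m=1: (0.170096, 0.277120) × (0.141263, -0.161909) = (0.068897, 0.011607)  (running Σ = (0.074603, 0.000000))
Accumulated sum (0.074603, 0.000000); after 4π/(2l+1) scaling, (0.312498, 0.000000) ⇒ P_1 = 0.312498

0.312498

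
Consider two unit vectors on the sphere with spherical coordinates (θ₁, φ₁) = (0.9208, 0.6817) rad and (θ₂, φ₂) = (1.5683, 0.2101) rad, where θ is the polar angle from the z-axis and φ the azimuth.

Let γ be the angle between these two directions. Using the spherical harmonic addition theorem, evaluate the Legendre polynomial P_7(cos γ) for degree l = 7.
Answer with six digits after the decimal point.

Term-by-term m-sum for l=7 (normalisation 4π/15 = 0.837758):
  m=-7: +0.006027-0.101147i × +0.049967-0.497526i = -0.050022-0.008052i  (running Σ = -0.050022-0.008052i)
  m=-6: -0.167976-0.234204i × +0.001426-0.004448i = -0.001281+0.000413i  (running Σ = -0.051303-0.007639i)
  m=-5: -0.425650-0.116386i × -0.182396+0.318343i = +0.114688-0.114274i  (running Σ = +0.063384-0.121914i)
  m=-4: -0.287519+0.126606i × -0.003666+0.004094i = +0.000536-0.001641i  (running Σ = +0.063920-0.123555i)
  m=-3: +0.050749-0.098850i × +0.268086-0.195589i = -0.005729-0.036426i  (running Σ = +0.058191-0.159981i)
  m=-2: -0.075443-0.358532i × +0.005349-0.002390i = -0.001260-0.001737i  (running Σ = +0.056931-0.161718i)
  m=-1: -0.034700-0.028158i × -0.312294+0.066596i = +0.012712+0.006483i  (running Σ = +0.069643-0.155236i)
  m=0: +0.350702-0.000000i × -0.005966+0.000000i = -0.002092+0.000000i  (running Σ = +0.067551-0.155236i)
  m=1: +0.034700-0.028158i × +0.312294+0.066596i = +0.012712-0.006483i  (running Σ = +0.080262-0.161718i)
  m=2: -0.075443+0.358532i × +0.005349+0.002390i = -0.001260+0.001737i  (running Σ = +0.079002-0.159981i)
  m=3: -0.050749-0.098850i × -0.268086-0.195589i = -0.005729+0.036426i  (running Σ = +0.073273-0.123555i)
  m=4: -0.287519-0.126606i × -0.003666-0.004094i = +0.000536+0.001641i  (running Σ = +0.073809-0.121914i)
  m=5: +0.425650-0.116386i × +0.182396+0.318343i = +0.114688+0.114274i  (running Σ = +0.188497-0.007639i)
  m=6: -0.167976+0.234204i × +0.001426+0.004448i = -0.001281-0.000413i  (running Σ = +0.187216-0.008052i)
  m=7: -0.006027-0.101147i × -0.049967-0.497526i = -0.050022+0.008052i  (running Σ = +0.137193-0.000000i)
Total Σ_m = +0.137193-0.000000i. Multiply by 0.837758: +0.114935-0.000000i. P_7(cos γ) = 0.114935

0.114935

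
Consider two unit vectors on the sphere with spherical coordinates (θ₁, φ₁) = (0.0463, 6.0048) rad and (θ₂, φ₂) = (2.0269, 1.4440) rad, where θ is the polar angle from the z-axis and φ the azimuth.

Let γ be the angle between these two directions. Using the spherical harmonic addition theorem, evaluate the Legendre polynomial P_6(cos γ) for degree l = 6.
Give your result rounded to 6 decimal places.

Expand P_6 via completeness: Σ_{m} conj(Y_{6,m}) at Ω₁ times Y_{6,m} at Ω₂ —
  m=-6: Y*=(-0.000000, -0.000000)  Y=(-0.183209, -0.174403)  product (-0.000000, 0.000000)
  m=-5: Y*=(0.000000, -0.000000)  Y=(-0.254645, 0.346348)  product (0.000000, 0.000000)
  m=-4: Y*=(0.000007, -0.000015)  Y=(0.229748, 0.127664)  product (0.000004, -0.000002)
  m=-3: Y*=(0.000345, -0.000382)  Y=(-0.066753, 0.166939)  product (0.000041, 0.000083)
  m=-2: Y*=(0.009416, -0.005861)  Y=(0.317646, 0.082325)  product (0.003474, -0.001087)
  m=-1: Y*=(0.145102, -0.041471)  Y=(-0.008694, 0.068195)  product (0.001567, 0.010256)
  m=+0: Y*=(0.994340, -0.000000)  Y=(0.330641, 0.000000)  product (0.328769, 0.000000)
  m=+1: Y*=(-0.145102, -0.041471)  Y=(0.008694, 0.068195)  product (0.001567, -0.010256)
  m=+2: Y*=(0.009416, 0.005861)  Y=(0.317646, -0.082325)  product (0.003474, 0.001087)
  m=+3: Y*=(-0.000345, -0.000382)  Y=(0.066753, 0.166939)  product (0.000041, -0.000083)
  m=+4: Y*=(0.000007, 0.000015)  Y=(0.229748, -0.127664)  product (0.000004, 0.000002)
  m=+5: Y*=(-0.000000, -0.000000)  Y=(0.254645, 0.346348)  product (0.000000, -0.000000)
  m=+6: Y*=(-0.000000, 0.000000)  Y=(-0.183209, 0.174403)  product (-0.000000, -0.000000)
Σ over m = (0.338938, -0.000000); ×(4π/13) → (0.327633, -0.000000). Real part: 0.327633

0.327633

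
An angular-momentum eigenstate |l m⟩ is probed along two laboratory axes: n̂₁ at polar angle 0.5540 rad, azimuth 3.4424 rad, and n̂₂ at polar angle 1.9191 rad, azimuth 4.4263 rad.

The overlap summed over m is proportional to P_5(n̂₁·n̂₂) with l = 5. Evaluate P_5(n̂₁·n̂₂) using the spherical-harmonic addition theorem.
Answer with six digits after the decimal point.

-0.030727

Addition theorem: P_5(cos γ) = (4π/11) Σ_m Y*_{lm}(Ω₁) Y_{lm}(Ω₂), m = −5…5:
  m=-5: Y*=-0.001248-0.018663i  Y=-0.337195+0.047639i  product +0.001310+0.006234i
  m=-4: Y*=+0.034359+0.089229i  Y=-0.161742-0.356009i  product +0.026209-0.026664i
  m=-3: Y*=-0.171972-0.217793i  Y=+0.010521-0.009089i  product -0.003789-0.000728i
  m=-2: Y*=+0.384671+0.264081i  Y=-0.279504-0.180014i  product -0.059979-0.143058i
  m=-1: Y*=-0.299174-0.092810i  Y=+0.029385-0.099894i  product -0.018062+0.027158i
  m=+0: Y*=-0.265880-0.000000i  Y=-0.307378+0.000000i  product +0.081726+0.000000i
  m=+1: Y*=+0.299174-0.092810i  Y=-0.029385-0.099894i  product -0.018062-0.027158i
  m=+2: Y*=+0.384671-0.264081i  Y=-0.279504+0.180014i  product -0.059979+0.143058i
  m=+3: Y*=+0.171972-0.217793i  Y=-0.010521-0.009089i  product -0.003789+0.000728i
  m=+4: Y*=+0.034359-0.089229i  Y=-0.161742+0.356009i  product +0.026209+0.026664i
  m=+5: Y*=+0.001248-0.018663i  Y=+0.337195+0.047639i  product +0.001310-0.006234i
Accumulated sum -0.026897-0.000000i; after 4π/(2l+1) scaling, -0.030727-0.000000i ⇒ P_5 = -0.030727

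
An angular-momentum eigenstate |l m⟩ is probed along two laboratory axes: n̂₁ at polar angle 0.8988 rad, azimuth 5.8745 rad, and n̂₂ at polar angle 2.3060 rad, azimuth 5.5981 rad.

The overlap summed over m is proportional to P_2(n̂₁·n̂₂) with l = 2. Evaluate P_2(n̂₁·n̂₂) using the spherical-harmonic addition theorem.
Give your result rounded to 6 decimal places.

-0.470248

Expand P_2 via completeness: Σ_{m} conj(Y_{2,m}) at Ω₁ times Y_{2,m} at Ω₂ —
  [-2]  conj(Y_{2,-2})(Ω₁) = (0.161845, -0.172540) ; Y_{2,-2}(Ω₂) = (0.042346, 0.208231) ; Δ = (0.042782, 0.026395)
  [-1]  conj(Y_{2,-1})(Ω₁) = (0.345384, -0.149575) ; Y_{2,-1}(Ω₂) = (-0.297611, -0.243180) ; Δ = (-0.139164, -0.039475)
  [+0]  conj(Y_{2,0})(Ω₁) = (0.051315, -0.000000) ; Y_{2,0}(Ω₂) = (0.110283, 0.000000) ; Δ = (0.005659, 0.000000)
  [+1]  conj(Y_{2,1})(Ω₁) = (-0.345384, -0.149575) ; Y_{2,1}(Ω₂) = (0.297611, -0.243180) ; Δ = (-0.139164, 0.039475)
  [+2]  conj(Y_{2,2})(Ω₁) = (0.161845, 0.172540) ; Y_{2,2}(Ω₂) = (0.042346, -0.208231) ; Δ = (0.042782, -0.026395)
Total Σ_m = (-0.187106, 0.000000). Multiply by 2.513274: (-0.470248, 0.000000). P_2(cos γ) = -0.470248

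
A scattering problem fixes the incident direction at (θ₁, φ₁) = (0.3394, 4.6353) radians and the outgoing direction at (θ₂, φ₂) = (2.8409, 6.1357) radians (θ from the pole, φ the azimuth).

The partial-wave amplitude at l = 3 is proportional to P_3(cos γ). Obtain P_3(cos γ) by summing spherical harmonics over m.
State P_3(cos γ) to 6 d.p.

-0.443990

Addition theorem: P_3(cos γ) = (4π/7) Σ_m Y*_{lm}(Ω₁) Y_{lm}(Ω₂), m = −3…3:
  m=-3: 0.00353 + 0.01499j × 0.00980 + 0.00464j = -0.00003 + 0.00016j  (running Σ = -0.00003 + 0.00016j)
  m=-2: -0.10554 + 0.01640j × -0.08193 - 0.02489j = 0.00906 + 0.00128j  (running Σ = 0.00902 + 0.00145j)
  m=-1: -0.02855 - 0.36965j × 0.33719 + 0.05010j = 0.00889 - 0.12607j  (running Σ = 0.01791 - 0.12463j)
  m=0: 0.50877 + 0.00000j × -0.55653 + 0.00000j = -0.28314 + 0.00000j  (running Σ = -0.26523 - 0.12463j)
  m=1: 0.02855 - 0.36965j × -0.33719 + 0.05010j = 0.00889 + 0.12607j  (running Σ = -0.25634 + 0.00145j)
  m=2: -0.10554 - 0.01640j × -0.08193 + 0.02489j = 0.00906 - 0.00128j  (running Σ = -0.24729 + 0.00016j)
  m=3: -0.00353 + 0.01499j × -0.00980 + 0.00464j = -0.00003 - 0.00016j  (running Σ = -0.24732 - 0.00000j)
Accumulated sum -0.24732 - 0.00000j; after 4π/(2l+1) scaling, -0.44399 - 0.00000j ⇒ P_3 = -0.443990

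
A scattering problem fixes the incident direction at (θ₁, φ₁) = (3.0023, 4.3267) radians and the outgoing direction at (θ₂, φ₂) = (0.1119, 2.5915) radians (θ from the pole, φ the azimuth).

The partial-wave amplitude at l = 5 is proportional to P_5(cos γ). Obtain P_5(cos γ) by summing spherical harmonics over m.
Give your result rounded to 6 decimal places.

Summing Y*_{l m}(θ₁,φ₁)·Y_{l m}(θ₂,φ₂) over m ∈ [−5, 5]; prefactor 4π/(2·5+1) = 1.142397:
  [-5]  conj(Y_{5,-5})(Ω₁) = -0.000022+0.000008i ; Y_{5,-5}(Ω₂) = +0.000007-0.000003i ; Δ = -0.000000+0.000000i
  [-4]  conj(Y_{5,-4})(Ω₁) = -0.000015+0.000540i ; Y_{5,-4}(Ω₂) = -0.000134+0.000183i ; Δ = -0.000000-0.000000i
  [-3]  conj(Y_{5,-3})(Ω₁) = +0.006635+0.002913i ; Y_{5,-3}(Ω₂) = +0.000302-0.003788i ; Δ = +0.000013-0.000024i
  [-2]  conj(Y_{5,-2})(Ω₁) = +0.045051-0.043805i ; Y_{5,-2}(Ω₂) = +0.018688+0.036735i ; Δ = +0.002451+0.000836i
  [-1]  conj(Y_{5,-1})(Ω₁) = -0.124933-0.307699i ; Y_{5,-1}(Ω₂) = -0.233364-0.143106i ; Δ = -0.014879+0.089684i
  [+0]  conj(Y_{5,0})(Ω₁) = -0.804224-0.000000i ; Y_{5,0}(Ω₂) = +0.849735+0.000000i ; Δ = -0.683377-0.000000i
  [+1]  conj(Y_{5,1})(Ω₁) = +0.124933-0.307699i ; Y_{5,1}(Ω₂) = +0.233364-0.143106i ; Δ = -0.014879-0.089684i
  [+2]  conj(Y_{5,2})(Ω₁) = +0.045051+0.043805i ; Y_{5,2}(Ω₂) = +0.018688-0.036735i ; Δ = +0.002451-0.000836i
  [+3]  conj(Y_{5,3})(Ω₁) = -0.006635+0.002913i ; Y_{5,3}(Ω₂) = -0.000302-0.003788i ; Δ = +0.000013+0.000024i
  [+4]  conj(Y_{5,4})(Ω₁) = -0.000015-0.000540i ; Y_{5,4}(Ω₂) = -0.000134-0.000183i ; Δ = -0.000000+0.000000i
  [+5]  conj(Y_{5,5})(Ω₁) = +0.000022+0.000008i ; Y_{5,5}(Ω₂) = -0.000007-0.000003i ; Δ = -0.000000-0.000000i
Σ over m = -0.708207+0.000000i; ×(4π/11) → -0.809053+0.000000i. Real part: -0.809053

-0.809053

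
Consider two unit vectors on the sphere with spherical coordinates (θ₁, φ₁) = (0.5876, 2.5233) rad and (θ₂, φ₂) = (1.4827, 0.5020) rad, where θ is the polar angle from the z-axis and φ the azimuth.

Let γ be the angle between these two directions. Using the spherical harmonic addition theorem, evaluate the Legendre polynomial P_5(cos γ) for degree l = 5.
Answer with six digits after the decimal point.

-0.273653

Term-by-term m-sum for l=5 (normalisation 4π/11 = 1.142397):
  m=-5: +0.024270+0.001218i × -0.367388-0.268765i = -0.008589-0.006970i  (running Σ = -0.008589-0.006970i)
  m=-4: -0.090542-0.071500i × -0.053833-0.115183i = -0.003361+0.014278i  (running Σ = -0.011951+0.007308i)
  m=-3: +0.086461+0.296122i × -0.020598+0.317445i = -0.095784+0.021347i  (running Σ = -0.107734+0.028655i)
  m=-2: +0.153288-0.441451i × -0.077597+0.121921i = +0.041927+0.052944i  (running Σ = -0.065807+0.081599i)
  m=-1: -0.199428+0.141860i × +0.249720-0.137072i = -0.030356+0.062761i  (running Σ = -0.096163+0.144360i)
  m=0: -0.317297-0.000000i × +0.148807+0.000000i = -0.047216-0.000000i  (running Σ = -0.143379+0.144360i)
  m=1: +0.199428+0.141860i × -0.249720-0.137072i = -0.030356-0.062761i  (running Σ = -0.173735+0.081599i)
  m=2: +0.153288+0.441451i × -0.077597-0.121921i = +0.041927-0.052944i  (running Σ = -0.131808+0.028655i)
  m=3: -0.086461+0.296122i × +0.020598+0.317445i = -0.095784-0.021347i  (running Σ = -0.227592+0.007308i)
  m=4: -0.090542+0.071500i × -0.053833+0.115183i = -0.003361-0.014278i  (running Σ = -0.230953-0.006970i)
  m=5: -0.024270+0.001218i × +0.367388-0.268765i = -0.008589+0.006970i  (running Σ = -0.239542+0.000000i)
Σ over m = -0.239542+0.000000i; ×(4π/11) → -0.273653+0.000000i. Real part: -0.273653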